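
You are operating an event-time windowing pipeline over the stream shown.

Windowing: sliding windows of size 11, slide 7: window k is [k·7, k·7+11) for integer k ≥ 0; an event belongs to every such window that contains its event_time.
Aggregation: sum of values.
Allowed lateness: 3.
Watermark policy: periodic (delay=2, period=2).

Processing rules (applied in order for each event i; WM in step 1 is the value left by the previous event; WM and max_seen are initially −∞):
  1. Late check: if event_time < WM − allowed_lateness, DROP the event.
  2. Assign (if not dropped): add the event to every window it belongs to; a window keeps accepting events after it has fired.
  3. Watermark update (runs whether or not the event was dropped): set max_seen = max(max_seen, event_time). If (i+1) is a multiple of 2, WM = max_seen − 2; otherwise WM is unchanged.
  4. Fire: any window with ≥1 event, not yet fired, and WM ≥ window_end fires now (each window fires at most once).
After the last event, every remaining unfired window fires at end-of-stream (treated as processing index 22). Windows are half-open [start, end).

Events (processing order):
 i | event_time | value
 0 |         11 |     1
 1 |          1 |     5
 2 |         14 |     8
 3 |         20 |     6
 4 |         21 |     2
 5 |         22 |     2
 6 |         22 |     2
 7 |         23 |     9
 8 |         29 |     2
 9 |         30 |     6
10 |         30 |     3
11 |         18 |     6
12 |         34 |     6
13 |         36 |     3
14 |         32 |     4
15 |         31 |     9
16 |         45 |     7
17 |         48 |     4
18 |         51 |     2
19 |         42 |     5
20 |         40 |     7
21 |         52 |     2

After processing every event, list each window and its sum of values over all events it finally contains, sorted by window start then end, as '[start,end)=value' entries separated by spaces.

i=0 t=11 v=1: → [7,18); WM=−∞
i=1 t=1 v=5: → [0,11); WM=9
i=2 t=14 v=8: → [14,25),[7,18); WM=9
i=3 t=20 v=6: → [14,25); WM=18; [0,11) fires=5 [7,18) fires=9
i=4 t=21 v=2: → [21,32),[14,25); WM=18
i=5 t=22 v=2: → [21,32),[14,25); WM=20
i=6 t=22 v=2: → [21,32),[14,25); WM=20
i=7 t=23 v=9: → [21,32),[14,25); WM=21
i=8 t=29 v=2: → [28,39),[21,32); WM=21
i=9 t=30 v=6: → [28,39),[21,32); WM=28; [14,25) fires=29
i=10 t=30 v=3: → [28,39),[21,32); WM=28
i=11 t=18 v=6: DROP (t<28-3); WM=28
i=12 t=34 v=6: → [28,39); WM=28
i=13 t=36 v=3: → [35,46),[28,39); WM=34; [21,32) fires=26
i=14 t=32 v=4: → [28,39); WM=34
i=15 t=31 v=9: → [28,39),[21,32); WM=34
i=16 t=45 v=7: → [42,53),[35,46); WM=34
i=17 t=48 v=4: → [42,53); WM=46; [28,39) fires=33 [35,46) fires=10
i=18 t=51 v=2: → [49,60),[42,53); WM=46
i=19 t=42 v=5: DROP (t<46-3); WM=49
i=20 t=40 v=7: DROP (t<49-3); WM=49
i=21 t=52 v=2: → [49,60),[42,53); WM=50

[0,11)=5 [7,18)=9 [14,25)=29 [21,32)=35 [28,39)=33 [35,46)=10 [42,53)=15 [49,60)=4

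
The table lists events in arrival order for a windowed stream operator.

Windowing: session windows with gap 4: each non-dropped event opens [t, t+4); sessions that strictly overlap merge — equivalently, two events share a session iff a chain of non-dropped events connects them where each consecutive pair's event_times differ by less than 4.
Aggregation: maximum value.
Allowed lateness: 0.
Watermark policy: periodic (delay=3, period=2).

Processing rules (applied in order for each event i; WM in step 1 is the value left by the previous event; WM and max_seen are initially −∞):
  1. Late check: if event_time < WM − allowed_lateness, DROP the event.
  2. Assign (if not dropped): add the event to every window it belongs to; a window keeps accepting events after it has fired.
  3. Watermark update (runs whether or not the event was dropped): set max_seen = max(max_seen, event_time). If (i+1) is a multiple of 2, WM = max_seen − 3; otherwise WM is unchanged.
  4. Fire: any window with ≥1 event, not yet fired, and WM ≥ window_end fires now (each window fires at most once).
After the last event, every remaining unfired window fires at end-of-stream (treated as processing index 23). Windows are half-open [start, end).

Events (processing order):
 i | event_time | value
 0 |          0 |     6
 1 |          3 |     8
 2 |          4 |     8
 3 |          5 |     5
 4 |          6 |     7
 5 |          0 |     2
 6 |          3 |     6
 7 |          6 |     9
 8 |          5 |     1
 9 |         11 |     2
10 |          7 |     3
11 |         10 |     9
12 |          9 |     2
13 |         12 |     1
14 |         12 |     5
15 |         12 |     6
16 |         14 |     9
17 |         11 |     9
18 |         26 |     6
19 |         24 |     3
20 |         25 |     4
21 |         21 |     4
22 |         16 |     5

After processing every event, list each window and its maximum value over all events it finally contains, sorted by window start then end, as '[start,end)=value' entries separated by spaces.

[0,18)=9 [24,30)=6

i=0 t=0 v=6: → [0,4); WM=−∞
i=1 t=3 v=8: → [0,7); WM=0
i=2 t=4 v=8: → [0,8); WM=0
i=3 t=5 v=5: → [0,9); WM=2
i=4 t=6 v=7: → [0,10); WM=2
i=5 t=0 v=2: DROP (t<2-0); WM=3
i=6 t=3 v=6: → [0,10); WM=3
i=7 t=6 v=9: → [0,10); WM=3
i=8 t=5 v=1: → [0,10); WM=3
i=9 t=11 v=2: → [11,15); WM=8
i=10 t=7 v=3: DROP (t<8-0); WM=8
i=11 t=10 v=9: → [10,15); WM=8
i=12 t=9 v=2: → [0,15); WM=8
i=13 t=12 v=1: → [0,16); WM=9
i=14 t=12 v=5: → [0,16); WM=9
i=15 t=12 v=6: → [0,16); WM=9
i=16 t=14 v=9: → [0,18); WM=9
i=17 t=11 v=9: → [0,18); WM=11
i=18 t=26 v=6: → [26,30); WM=11
i=19 t=24 v=3: → [24,30); WM=23
i=20 t=25 v=4: → [24,30); WM=23
i=21 t=21 v=4: DROP (t<23-0); WM=23
i=22 t=16 v=5: DROP (t<23-0); WM=23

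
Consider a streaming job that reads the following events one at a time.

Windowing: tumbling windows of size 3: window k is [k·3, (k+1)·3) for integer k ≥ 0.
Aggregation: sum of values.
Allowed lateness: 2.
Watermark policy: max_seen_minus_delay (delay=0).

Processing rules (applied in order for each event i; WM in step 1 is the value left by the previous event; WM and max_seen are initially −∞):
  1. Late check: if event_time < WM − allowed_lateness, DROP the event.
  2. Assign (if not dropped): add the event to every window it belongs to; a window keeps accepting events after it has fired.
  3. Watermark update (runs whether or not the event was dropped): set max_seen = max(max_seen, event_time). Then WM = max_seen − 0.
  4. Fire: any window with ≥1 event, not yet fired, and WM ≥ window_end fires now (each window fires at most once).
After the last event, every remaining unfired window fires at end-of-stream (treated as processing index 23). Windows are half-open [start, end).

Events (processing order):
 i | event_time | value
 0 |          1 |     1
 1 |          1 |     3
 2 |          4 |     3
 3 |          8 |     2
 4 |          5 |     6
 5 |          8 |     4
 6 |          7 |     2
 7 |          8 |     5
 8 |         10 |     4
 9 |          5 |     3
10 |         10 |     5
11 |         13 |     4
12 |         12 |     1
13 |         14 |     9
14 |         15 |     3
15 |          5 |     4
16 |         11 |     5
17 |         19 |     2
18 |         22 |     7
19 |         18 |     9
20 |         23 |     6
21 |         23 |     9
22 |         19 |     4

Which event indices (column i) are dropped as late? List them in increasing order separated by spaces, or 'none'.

4 9 15 16 19 22

i=0 t=1 v=1: → [0,3); WM=1
i=1 t=1 v=3: → [0,3); WM=1
i=2 t=4 v=3: → [3,6); WM=4; [0,3) fires=4
i=3 t=8 v=2: → [6,9); WM=8; [3,6) fires=3
i=4 t=5 v=6: DROP (t<8-2); WM=8
i=5 t=8 v=4: → [6,9); WM=8
i=6 t=7 v=2: → [6,9); WM=8
i=7 t=8 v=5: → [6,9); WM=8
i=8 t=10 v=4: → [9,12); WM=10; [6,9) fires=13
i=9 t=5 v=3: DROP (t<10-2); WM=10
i=10 t=10 v=5: → [9,12); WM=10
i=11 t=13 v=4: → [12,15); WM=13; [9,12) fires=9
i=12 t=12 v=1: → [12,15); WM=13
i=13 t=14 v=9: → [12,15); WM=14
i=14 t=15 v=3: → [15,18); WM=15; [12,15) fires=14
i=15 t=5 v=4: DROP (t<15-2); WM=15
i=16 t=11 v=5: DROP (t<15-2); WM=15
i=17 t=19 v=2: → [18,21); WM=19; [15,18) fires=3
i=18 t=22 v=7: → [21,24); WM=22; [18,21) fires=2
i=19 t=18 v=9: DROP (t<22-2); WM=22
i=20 t=23 v=6: → [21,24); WM=23
i=21 t=23 v=9: → [21,24); WM=23
i=22 t=19 v=4: DROP (t<23-2); WM=23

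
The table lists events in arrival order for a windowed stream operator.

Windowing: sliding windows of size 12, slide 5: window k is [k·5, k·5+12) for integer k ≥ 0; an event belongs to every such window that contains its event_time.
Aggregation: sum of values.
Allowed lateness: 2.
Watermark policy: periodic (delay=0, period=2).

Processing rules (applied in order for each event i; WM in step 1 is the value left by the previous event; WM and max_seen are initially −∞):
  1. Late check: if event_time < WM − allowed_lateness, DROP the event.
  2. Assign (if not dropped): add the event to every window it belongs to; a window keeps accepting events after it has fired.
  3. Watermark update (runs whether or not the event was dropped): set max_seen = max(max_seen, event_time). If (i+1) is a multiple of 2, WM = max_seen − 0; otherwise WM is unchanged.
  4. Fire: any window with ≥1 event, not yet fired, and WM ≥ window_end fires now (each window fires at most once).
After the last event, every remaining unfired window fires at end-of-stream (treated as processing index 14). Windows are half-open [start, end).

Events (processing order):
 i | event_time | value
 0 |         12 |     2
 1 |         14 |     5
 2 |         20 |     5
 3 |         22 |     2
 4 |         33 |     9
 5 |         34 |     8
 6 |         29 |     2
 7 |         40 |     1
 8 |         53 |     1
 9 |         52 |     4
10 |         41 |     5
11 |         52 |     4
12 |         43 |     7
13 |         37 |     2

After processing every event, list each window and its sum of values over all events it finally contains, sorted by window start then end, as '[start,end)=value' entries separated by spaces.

i=0 t=12 v=2: → [10,22),[5,17); WM=−∞
i=1 t=14 v=5: → [10,22),[5,17); WM=14
i=2 t=20 v=5: → [20,32),[15,27),[10,22); WM=14
i=3 t=22 v=2: → [20,32),[15,27); WM=22; [5,17) fires=7 [10,22) fires=12
i=4 t=33 v=9: → [30,42),[25,37); WM=22
i=5 t=34 v=8: → [30,42),[25,37); WM=34; [15,27) fires=7 [20,32) fires=7
i=6 t=29 v=2: DROP (t<34-2); WM=34
i=7 t=40 v=1: → [40,52),[35,47),[30,42); WM=40; [25,37) fires=17
i=8 t=53 v=1: → [50,62),[45,57); WM=40
i=9 t=52 v=4: → [50,62),[45,57); WM=53; [30,42) fires=18 [35,47) fires=1 [40,52) fires=1
i=10 t=41 v=5: DROP (t<53-2); WM=53
i=11 t=52 v=4: → [50,62),[45,57); WM=53
i=12 t=43 v=7: DROP (t<53-2); WM=53
i=13 t=37 v=2: DROP (t<53-2); WM=53

[5,17)=7 [10,22)=12 [15,27)=7 [20,32)=7 [25,37)=17 [30,42)=18 [35,47)=1 [40,52)=1 [45,57)=9 [50,62)=9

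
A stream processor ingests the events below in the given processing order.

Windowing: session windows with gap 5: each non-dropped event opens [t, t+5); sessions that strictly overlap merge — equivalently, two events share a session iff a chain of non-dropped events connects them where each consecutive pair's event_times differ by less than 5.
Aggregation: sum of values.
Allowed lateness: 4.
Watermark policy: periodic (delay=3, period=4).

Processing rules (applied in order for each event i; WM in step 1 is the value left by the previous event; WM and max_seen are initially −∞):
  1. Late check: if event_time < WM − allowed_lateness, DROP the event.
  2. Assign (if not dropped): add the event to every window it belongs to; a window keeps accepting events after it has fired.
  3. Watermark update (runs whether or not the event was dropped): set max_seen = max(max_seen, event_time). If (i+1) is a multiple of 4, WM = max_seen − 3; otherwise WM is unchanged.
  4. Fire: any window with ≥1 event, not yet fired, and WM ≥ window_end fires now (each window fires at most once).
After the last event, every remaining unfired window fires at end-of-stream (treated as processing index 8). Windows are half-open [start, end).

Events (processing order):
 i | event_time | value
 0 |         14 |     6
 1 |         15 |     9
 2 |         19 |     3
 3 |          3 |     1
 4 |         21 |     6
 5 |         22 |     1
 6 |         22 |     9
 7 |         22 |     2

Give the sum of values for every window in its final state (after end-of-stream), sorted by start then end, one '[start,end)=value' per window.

[3,8)=1 [14,27)=36

i=0 t=14 v=6: → [14,19); WM=−∞
i=1 t=15 v=9: → [14,20); WM=−∞
i=2 t=19 v=3: → [14,24); WM=−∞
i=3 t=3 v=1: → [3,8); WM=16
i=4 t=21 v=6: → [14,26); WM=16
i=5 t=22 v=1: → [14,27); WM=16
i=6 t=22 v=9: → [14,27); WM=16
i=7 t=22 v=2: → [14,27); WM=19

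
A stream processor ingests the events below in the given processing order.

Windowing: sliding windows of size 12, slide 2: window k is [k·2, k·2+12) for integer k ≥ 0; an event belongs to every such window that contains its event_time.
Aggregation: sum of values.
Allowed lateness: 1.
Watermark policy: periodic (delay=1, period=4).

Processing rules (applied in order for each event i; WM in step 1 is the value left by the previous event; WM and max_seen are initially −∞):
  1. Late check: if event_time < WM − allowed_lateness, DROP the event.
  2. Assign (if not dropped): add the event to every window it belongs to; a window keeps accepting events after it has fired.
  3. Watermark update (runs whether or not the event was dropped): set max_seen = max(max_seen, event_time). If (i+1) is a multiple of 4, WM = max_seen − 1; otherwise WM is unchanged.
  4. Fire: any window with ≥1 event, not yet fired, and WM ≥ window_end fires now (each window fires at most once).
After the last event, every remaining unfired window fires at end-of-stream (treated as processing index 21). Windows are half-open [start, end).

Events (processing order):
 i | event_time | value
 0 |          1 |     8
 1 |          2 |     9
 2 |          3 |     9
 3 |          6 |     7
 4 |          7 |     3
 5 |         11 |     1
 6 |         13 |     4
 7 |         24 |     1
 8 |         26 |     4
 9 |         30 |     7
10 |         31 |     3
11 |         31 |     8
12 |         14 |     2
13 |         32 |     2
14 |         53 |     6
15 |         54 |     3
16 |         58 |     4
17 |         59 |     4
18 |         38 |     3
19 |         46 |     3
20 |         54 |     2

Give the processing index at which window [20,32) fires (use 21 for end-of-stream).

15

i=0 t=1 v=8: → [0,12); WM=−∞
i=1 t=2 v=9: → [2,14),[0,12); WM=−∞
i=2 t=3 v=9: → [2,14),[0,12); WM=−∞
i=3 t=6 v=7: → [6,18),[4,16),[2,14),[0,12); WM=5
i=4 t=7 v=3: → [6,18),[4,16),[2,14),[0,12); WM=5
i=5 t=11 v=1: → [10,22),[8,20),[6,18),[4,16),[2,14),[0,12); WM=5
i=6 t=13 v=4: → [12,24),[10,22),[8,20),[6,18),[4,16),[2,14); WM=5
i=7 t=24 v=1: → [24,36),[22,34),[20,32),[18,30),[16,28),[14,26); WM=23; [0,12) fires=37 [2,14) fires=33 [4,16) fires=15 [6,18) fires=15 [8,20) fires=5 [10,22) fires=5
i=8 t=26 v=4: → [26,38),[24,36),[22,34),[20,32),[18,30),[16,28); WM=23
i=9 t=30 v=7: → [30,42),[28,40),[26,38),[24,36),[22,34),[20,32); WM=23
i=10 t=31 v=3: → [30,42),[28,40),[26,38),[24,36),[22,34),[20,32); WM=23
i=11 t=31 v=8: → [30,42),[28,40),[26,38),[24,36),[22,34),[20,32); WM=30; [12,24) fires=4 [14,26) fires=1 [16,28) fires=5 [18,30) fires=5
i=12 t=14 v=2: DROP (t<30-1); WM=30
i=13 t=32 v=2: → [32,44),[30,42),[28,40),[26,38),[24,36),[22,34); WM=30
i=14 t=53 v=6: → [52,64),[50,62),[48,60),[46,58),[44,56),[42,54); WM=30
i=15 t=54 v=3: → [54,66),[52,64),[50,62),[48,60),[46,58),[44,56); WM=53; [20,32) fires=23 [22,34) fires=25 [24,36) fires=25 [26,38) fires=24 [28,40) fires=20 [30,42) fires=20 [32,44) fires=2
i=16 t=58 v=4: → [58,70),[56,68),[54,66),[52,64),[50,62),[48,60); WM=53
i=17 t=59 v=4: → [58,70),[56,68),[54,66),[52,64),[50,62),[48,60); WM=53
i=18 t=38 v=3: DROP (t<53-1); WM=53
i=19 t=46 v=3: DROP (t<53-1); WM=58; [42,54) fires=6 [44,56) fires=9 [46,58) fires=9
i=20 t=54 v=2: DROP (t<58-1); WM=58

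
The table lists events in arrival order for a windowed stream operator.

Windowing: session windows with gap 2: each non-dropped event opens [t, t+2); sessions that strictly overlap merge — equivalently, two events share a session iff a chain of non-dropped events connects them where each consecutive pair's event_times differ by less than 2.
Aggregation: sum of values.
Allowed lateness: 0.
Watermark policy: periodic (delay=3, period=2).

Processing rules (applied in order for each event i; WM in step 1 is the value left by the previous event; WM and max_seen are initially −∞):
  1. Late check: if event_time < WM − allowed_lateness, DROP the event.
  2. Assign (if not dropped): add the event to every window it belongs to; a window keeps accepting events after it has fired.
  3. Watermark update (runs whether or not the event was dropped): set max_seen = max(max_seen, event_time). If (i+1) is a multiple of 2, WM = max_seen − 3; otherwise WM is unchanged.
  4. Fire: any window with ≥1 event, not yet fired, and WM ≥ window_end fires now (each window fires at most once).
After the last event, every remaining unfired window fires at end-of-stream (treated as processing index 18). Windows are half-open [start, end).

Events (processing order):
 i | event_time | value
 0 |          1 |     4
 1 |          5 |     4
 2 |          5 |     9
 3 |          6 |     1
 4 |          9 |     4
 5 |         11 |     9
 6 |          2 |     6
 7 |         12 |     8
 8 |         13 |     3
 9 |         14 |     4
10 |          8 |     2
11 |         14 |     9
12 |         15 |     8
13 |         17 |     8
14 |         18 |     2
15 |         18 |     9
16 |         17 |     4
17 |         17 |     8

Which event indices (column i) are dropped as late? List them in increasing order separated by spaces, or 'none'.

6 10

i=0 t=1 v=4: → [1,3); WM=−∞
i=1 t=5 v=4: → [5,7); WM=2
i=2 t=5 v=9: → [5,7); WM=2
i=3 t=6 v=1: → [5,8); WM=3
i=4 t=9 v=4: → [9,11); WM=3
i=5 t=11 v=9: → [11,13); WM=8
i=6 t=2 v=6: DROP (t<8-0); WM=8
i=7 t=12 v=8: → [11,14); WM=9
i=8 t=13 v=3: → [11,15); WM=9
i=9 t=14 v=4: → [11,16); WM=11
i=10 t=8 v=2: DROP (t<11-0); WM=11
i=11 t=14 v=9: → [11,16); WM=11
i=12 t=15 v=8: → [11,17); WM=11
i=13 t=17 v=8: → [17,19); WM=14
i=14 t=18 v=2: → [17,20); WM=14
i=15 t=18 v=9: → [17,20); WM=15
i=16 t=17 v=4: → [17,20); WM=15
i=17 t=17 v=8: → [17,20); WM=15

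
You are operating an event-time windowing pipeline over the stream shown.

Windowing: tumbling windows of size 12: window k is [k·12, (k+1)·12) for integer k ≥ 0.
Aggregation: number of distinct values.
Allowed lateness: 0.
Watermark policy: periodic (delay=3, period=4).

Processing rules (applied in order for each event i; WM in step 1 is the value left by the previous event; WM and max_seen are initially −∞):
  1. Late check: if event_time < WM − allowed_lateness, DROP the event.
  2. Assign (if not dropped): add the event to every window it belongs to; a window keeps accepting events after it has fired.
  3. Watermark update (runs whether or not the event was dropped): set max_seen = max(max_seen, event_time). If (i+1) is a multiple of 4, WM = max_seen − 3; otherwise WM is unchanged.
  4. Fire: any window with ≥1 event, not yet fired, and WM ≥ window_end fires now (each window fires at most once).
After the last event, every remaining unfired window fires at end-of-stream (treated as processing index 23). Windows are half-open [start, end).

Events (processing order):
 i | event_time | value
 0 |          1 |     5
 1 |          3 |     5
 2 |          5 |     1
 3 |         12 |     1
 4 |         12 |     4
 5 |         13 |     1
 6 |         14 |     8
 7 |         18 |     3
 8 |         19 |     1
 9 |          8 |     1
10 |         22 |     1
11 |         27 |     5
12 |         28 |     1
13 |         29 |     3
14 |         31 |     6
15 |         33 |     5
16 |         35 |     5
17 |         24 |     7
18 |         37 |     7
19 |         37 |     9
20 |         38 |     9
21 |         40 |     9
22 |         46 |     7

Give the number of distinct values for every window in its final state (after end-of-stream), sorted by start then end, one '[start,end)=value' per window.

[0,12)=2 [12,24)=4 [24,36)=4 [36,48)=2

i=0 t=1 v=5: → [0,12); WM=−∞
i=1 t=3 v=5: → [0,12); WM=−∞
i=2 t=5 v=1: → [0,12); WM=−∞
i=3 t=12 v=1: → [12,24); WM=9
i=4 t=12 v=4: → [12,24); WM=9
i=5 t=13 v=1: → [12,24); WM=9
i=6 t=14 v=8: → [12,24); WM=9
i=7 t=18 v=3: → [12,24); WM=15; [0,12) fires=2
i=8 t=19 v=1: → [12,24); WM=15
i=9 t=8 v=1: DROP (t<15-0); WM=15
i=10 t=22 v=1: → [12,24); WM=15
i=11 t=27 v=5: → [24,36); WM=24; [12,24) fires=4
i=12 t=28 v=1: → [24,36); WM=24
i=13 t=29 v=3: → [24,36); WM=24
i=14 t=31 v=6: → [24,36); WM=24
i=15 t=33 v=5: → [24,36); WM=30
i=16 t=35 v=5: → [24,36); WM=30
i=17 t=24 v=7: DROP (t<30-0); WM=30
i=18 t=37 v=7: → [36,48); WM=30
i=19 t=37 v=9: → [36,48); WM=34
i=20 t=38 v=9: → [36,48); WM=34
i=21 t=40 v=9: → [36,48); WM=34
i=22 t=46 v=7: → [36,48); WM=34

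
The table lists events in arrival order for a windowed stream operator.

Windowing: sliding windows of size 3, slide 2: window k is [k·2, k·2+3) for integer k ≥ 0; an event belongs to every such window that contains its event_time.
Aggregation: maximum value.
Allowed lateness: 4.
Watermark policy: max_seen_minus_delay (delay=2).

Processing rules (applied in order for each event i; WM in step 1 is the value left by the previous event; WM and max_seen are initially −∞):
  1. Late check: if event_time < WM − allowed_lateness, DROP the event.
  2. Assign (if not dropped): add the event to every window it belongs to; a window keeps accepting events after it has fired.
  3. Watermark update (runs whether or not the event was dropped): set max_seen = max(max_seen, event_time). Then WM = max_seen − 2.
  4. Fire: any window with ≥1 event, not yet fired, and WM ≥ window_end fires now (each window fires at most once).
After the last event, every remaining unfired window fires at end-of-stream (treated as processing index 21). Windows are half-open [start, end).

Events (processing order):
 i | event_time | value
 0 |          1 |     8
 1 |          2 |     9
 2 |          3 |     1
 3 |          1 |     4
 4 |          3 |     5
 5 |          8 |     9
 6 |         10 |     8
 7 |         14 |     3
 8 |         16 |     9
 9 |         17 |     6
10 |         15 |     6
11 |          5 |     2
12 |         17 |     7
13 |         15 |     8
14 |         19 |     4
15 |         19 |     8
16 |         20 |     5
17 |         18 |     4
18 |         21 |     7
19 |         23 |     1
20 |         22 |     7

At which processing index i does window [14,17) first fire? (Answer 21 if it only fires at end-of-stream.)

i=0 t=1 v=8: → [0,3); WM=-1
i=1 t=2 v=9: → [2,5),[0,3); WM=0
i=2 t=3 v=1: → [2,5); WM=1
i=3 t=1 v=4: → [0,3); WM=1
i=4 t=3 v=5: → [2,5); WM=1
i=5 t=8 v=9: → [8,11),[6,9); WM=6; [0,3) fires=9 [2,5) fires=9
i=6 t=10 v=8: → [10,13),[8,11); WM=8
i=7 t=14 v=3: → [14,17),[12,15); WM=12; [6,9) fires=9 [8,11) fires=9
i=8 t=16 v=9: → [16,19),[14,17); WM=14; [10,13) fires=8
i=9 t=17 v=6: → [16,19); WM=15; [12,15) fires=3
i=10 t=15 v=6: → [14,17); WM=15
i=11 t=5 v=2: DROP (t<15-4); WM=15
i=12 t=17 v=7: → [16,19); WM=15
i=13 t=15 v=8: → [14,17); WM=15
i=14 t=19 v=4: → [18,21); WM=17; [14,17) fires=9
i=15 t=19 v=8: → [18,21); WM=17
i=16 t=20 v=5: → [20,23),[18,21); WM=18
i=17 t=18 v=4: → [18,21),[16,19); WM=18
i=18 t=21 v=7: → [20,23); WM=19; [16,19) fires=9
i=19 t=23 v=1: → [22,25); WM=21; [18,21) fires=8
i=20 t=22 v=7: → [22,25),[20,23); WM=21

14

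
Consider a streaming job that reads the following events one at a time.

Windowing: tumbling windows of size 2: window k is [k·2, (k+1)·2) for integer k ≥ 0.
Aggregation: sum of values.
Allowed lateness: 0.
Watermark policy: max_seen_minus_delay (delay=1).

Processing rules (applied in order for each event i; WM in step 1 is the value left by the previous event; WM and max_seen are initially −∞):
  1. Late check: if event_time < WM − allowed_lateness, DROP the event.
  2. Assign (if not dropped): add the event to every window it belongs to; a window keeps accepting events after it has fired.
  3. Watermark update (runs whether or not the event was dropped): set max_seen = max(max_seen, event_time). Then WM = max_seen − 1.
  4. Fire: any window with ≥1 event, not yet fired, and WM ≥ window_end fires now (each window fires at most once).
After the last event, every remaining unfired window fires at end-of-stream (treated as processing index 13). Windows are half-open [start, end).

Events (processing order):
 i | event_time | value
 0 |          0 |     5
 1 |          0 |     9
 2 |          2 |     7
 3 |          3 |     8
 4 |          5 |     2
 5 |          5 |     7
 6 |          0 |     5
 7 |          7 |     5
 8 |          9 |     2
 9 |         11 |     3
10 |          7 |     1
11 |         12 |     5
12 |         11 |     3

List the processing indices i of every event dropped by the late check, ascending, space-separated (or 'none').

i=0 t=0 v=5: → [0,2); WM=-1
i=1 t=0 v=9: → [0,2); WM=-1
i=2 t=2 v=7: → [2,4); WM=1
i=3 t=3 v=8: → [2,4); WM=2; [0,2) fires=14
i=4 t=5 v=2: → [4,6); WM=4; [2,4) fires=15
i=5 t=5 v=7: → [4,6); WM=4
i=6 t=0 v=5: DROP (t<4-0); WM=4
i=7 t=7 v=5: → [6,8); WM=6; [4,6) fires=9
i=8 t=9 v=2: → [8,10); WM=8; [6,8) fires=5
i=9 t=11 v=3: → [10,12); WM=10; [8,10) fires=2
i=10 t=7 v=1: DROP (t<10-0); WM=10
i=11 t=12 v=5: → [12,14); WM=11
i=12 t=11 v=3: → [10,12); WM=11

6 10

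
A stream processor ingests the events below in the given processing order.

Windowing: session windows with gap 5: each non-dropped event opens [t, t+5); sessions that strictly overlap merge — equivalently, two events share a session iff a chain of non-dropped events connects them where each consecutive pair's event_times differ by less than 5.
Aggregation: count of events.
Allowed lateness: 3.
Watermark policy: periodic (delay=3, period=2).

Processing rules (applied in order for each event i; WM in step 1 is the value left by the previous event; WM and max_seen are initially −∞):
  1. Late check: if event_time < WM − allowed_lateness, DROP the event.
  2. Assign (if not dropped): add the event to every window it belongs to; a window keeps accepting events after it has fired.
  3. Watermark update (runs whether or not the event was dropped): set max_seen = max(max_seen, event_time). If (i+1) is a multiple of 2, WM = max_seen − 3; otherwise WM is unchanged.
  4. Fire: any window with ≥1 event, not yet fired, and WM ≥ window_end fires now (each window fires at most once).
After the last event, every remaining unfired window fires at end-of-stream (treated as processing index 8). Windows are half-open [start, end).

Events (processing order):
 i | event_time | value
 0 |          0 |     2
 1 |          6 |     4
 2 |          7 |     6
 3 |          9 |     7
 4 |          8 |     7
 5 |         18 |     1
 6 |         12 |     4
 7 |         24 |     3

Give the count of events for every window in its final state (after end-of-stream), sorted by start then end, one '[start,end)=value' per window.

i=0 t=0 v=2: → [0,5); WM=−∞
i=1 t=6 v=4: → [6,11); WM=3
i=2 t=7 v=6: → [6,12); WM=3
i=3 t=9 v=7: → [6,14); WM=6
i=4 t=8 v=7: → [6,14); WM=6
i=5 t=18 v=1: → [18,23); WM=15
i=6 t=12 v=4: → [6,17); WM=15
i=7 t=24 v=3: → [24,29); WM=21

[0,5)=1 [6,17)=5 [18,23)=1 [24,29)=1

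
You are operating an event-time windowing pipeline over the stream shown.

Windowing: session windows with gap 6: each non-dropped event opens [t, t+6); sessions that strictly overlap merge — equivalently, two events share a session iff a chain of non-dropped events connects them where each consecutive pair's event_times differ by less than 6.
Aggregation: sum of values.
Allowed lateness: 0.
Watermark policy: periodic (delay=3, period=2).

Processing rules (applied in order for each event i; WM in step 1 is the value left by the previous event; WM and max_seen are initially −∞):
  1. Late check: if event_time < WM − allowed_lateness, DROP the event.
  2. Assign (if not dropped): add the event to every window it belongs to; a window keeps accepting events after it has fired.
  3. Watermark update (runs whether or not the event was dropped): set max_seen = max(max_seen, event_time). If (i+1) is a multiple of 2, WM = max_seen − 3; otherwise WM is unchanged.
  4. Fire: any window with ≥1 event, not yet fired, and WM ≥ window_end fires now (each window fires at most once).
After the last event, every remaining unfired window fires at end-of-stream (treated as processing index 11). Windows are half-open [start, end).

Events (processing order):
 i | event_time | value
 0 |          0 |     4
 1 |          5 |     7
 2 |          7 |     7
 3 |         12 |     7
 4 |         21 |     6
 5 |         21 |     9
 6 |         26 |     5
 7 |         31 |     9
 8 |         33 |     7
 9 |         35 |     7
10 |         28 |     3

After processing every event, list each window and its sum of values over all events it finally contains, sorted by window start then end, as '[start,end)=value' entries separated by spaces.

[0,18)=25 [21,41)=43

i=0 t=0 v=4: → [0,6); WM=−∞
i=1 t=5 v=7: → [0,11); WM=2
i=2 t=7 v=7: → [0,13); WM=2
i=3 t=12 v=7: → [0,18); WM=9
i=4 t=21 v=6: → [21,27); WM=9
i=5 t=21 v=9: → [21,27); WM=18
i=6 t=26 v=5: → [21,32); WM=18
i=7 t=31 v=9: → [21,37); WM=28
i=8 t=33 v=7: → [21,39); WM=28
i=9 t=35 v=7: → [21,41); WM=32
i=10 t=28 v=3: DROP (t<32-0); WM=32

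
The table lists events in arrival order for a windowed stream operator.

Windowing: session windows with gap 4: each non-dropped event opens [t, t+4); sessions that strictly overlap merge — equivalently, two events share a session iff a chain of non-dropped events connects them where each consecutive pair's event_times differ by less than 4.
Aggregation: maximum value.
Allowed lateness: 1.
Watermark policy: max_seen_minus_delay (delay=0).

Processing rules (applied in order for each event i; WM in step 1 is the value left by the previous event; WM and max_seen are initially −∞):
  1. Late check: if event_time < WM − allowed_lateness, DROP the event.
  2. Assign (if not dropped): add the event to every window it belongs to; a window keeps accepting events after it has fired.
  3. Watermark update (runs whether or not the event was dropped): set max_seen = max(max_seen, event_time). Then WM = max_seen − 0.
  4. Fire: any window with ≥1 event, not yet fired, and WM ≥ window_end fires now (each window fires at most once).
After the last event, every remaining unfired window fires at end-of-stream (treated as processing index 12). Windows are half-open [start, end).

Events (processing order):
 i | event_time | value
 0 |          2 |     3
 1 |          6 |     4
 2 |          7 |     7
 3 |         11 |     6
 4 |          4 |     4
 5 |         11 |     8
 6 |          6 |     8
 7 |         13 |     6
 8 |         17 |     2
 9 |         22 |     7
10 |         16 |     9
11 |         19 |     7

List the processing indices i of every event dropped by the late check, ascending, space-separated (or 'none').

4 6 10 11

i=0 t=2 v=3: → [2,6); WM=2
i=1 t=6 v=4: → [6,10); WM=6
i=2 t=7 v=7: → [6,11); WM=7
i=3 t=11 v=6: → [11,15); WM=11
i=4 t=4 v=4: DROP (t<11-1); WM=11
i=5 t=11 v=8: → [11,15); WM=11
i=6 t=6 v=8: DROP (t<11-1); WM=11
i=7 t=13 v=6: → [11,17); WM=13
i=8 t=17 v=2: → [17,21); WM=17
i=9 t=22 v=7: → [22,26); WM=22
i=10 t=16 v=9: DROP (t<22-1); WM=22
i=11 t=19 v=7: DROP (t<22-1); WM=22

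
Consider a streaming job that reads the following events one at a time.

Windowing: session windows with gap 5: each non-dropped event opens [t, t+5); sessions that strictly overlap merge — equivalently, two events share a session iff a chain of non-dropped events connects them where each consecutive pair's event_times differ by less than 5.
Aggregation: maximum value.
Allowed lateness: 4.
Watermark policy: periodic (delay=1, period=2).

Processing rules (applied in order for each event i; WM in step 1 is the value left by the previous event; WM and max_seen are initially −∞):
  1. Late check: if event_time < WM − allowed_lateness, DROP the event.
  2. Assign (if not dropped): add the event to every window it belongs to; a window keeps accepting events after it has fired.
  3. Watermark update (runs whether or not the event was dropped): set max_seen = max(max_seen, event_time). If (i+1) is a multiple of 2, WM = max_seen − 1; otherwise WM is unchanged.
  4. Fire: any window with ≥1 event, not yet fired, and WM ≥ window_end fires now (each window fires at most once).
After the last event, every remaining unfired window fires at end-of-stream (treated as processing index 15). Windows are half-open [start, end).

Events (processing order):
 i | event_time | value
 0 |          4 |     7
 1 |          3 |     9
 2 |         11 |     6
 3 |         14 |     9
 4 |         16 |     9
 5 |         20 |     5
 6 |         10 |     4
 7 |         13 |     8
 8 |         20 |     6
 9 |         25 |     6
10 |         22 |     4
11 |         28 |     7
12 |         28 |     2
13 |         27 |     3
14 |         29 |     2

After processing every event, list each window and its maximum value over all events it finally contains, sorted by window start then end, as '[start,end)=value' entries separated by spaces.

[3,9)=9 [11,34)=9

i=0 t=4 v=7: → [4,9); WM=−∞
i=1 t=3 v=9: → [3,9); WM=3
i=2 t=11 v=6: → [11,16); WM=3
i=3 t=14 v=9: → [11,19); WM=13
i=4 t=16 v=9: → [11,21); WM=13
i=5 t=20 v=5: → [11,25); WM=19
i=6 t=10 v=4: DROP (t<19-4); WM=19
i=7 t=13 v=8: DROP (t<19-4); WM=19
i=8 t=20 v=6: → [11,25); WM=19
i=9 t=25 v=6: → [25,30); WM=24
i=10 t=22 v=4: → [11,30); WM=24
i=11 t=28 v=7: → [11,33); WM=27
i=12 t=28 v=2: → [11,33); WM=27
i=13 t=27 v=3: → [11,33); WM=27
i=14 t=29 v=2: → [11,34); WM=27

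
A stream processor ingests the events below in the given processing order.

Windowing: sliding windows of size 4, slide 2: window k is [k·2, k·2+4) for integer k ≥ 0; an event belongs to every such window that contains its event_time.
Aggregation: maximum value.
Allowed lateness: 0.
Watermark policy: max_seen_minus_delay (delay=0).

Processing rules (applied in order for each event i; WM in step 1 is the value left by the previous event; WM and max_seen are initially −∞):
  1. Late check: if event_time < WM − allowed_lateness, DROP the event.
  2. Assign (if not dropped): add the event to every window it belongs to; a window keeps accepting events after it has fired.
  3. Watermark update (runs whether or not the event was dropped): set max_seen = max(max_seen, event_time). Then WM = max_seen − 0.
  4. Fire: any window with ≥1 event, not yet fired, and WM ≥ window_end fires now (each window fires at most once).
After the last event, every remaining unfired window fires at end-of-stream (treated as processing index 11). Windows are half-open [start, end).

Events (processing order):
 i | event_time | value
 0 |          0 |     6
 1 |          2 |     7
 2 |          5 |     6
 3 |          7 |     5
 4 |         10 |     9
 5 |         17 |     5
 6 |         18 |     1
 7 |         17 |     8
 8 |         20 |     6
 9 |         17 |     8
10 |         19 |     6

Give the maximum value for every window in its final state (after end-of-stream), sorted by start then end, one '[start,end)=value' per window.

i=0 t=0 v=6: → [0,4); WM=0
i=1 t=2 v=7: → [2,6),[0,4); WM=2
i=2 t=5 v=6: → [4,8),[2,6); WM=5; [0,4) fires=7
i=3 t=7 v=5: → [6,10),[4,8); WM=7; [2,6) fires=7
i=4 t=10 v=9: → [10,14),[8,12); WM=10; [4,8) fires=6 [6,10) fires=5
i=5 t=17 v=5: → [16,20),[14,18); WM=17; [8,12) fires=9 [10,14) fires=9
i=6 t=18 v=1: → [18,22),[16,20); WM=18; [14,18) fires=5
i=7 t=17 v=8: DROP (t<18-0); WM=18
i=8 t=20 v=6: → [20,24),[18,22); WM=20; [16,20) fires=5
i=9 t=17 v=8: DROP (t<20-0); WM=20
i=10 t=19 v=6: DROP (t<20-0); WM=20

[0,4)=7 [2,6)=7 [4,8)=6 [6,10)=5 [8,12)=9 [10,14)=9 [14,18)=5 [16,20)=5 [18,22)=6 [20,24)=6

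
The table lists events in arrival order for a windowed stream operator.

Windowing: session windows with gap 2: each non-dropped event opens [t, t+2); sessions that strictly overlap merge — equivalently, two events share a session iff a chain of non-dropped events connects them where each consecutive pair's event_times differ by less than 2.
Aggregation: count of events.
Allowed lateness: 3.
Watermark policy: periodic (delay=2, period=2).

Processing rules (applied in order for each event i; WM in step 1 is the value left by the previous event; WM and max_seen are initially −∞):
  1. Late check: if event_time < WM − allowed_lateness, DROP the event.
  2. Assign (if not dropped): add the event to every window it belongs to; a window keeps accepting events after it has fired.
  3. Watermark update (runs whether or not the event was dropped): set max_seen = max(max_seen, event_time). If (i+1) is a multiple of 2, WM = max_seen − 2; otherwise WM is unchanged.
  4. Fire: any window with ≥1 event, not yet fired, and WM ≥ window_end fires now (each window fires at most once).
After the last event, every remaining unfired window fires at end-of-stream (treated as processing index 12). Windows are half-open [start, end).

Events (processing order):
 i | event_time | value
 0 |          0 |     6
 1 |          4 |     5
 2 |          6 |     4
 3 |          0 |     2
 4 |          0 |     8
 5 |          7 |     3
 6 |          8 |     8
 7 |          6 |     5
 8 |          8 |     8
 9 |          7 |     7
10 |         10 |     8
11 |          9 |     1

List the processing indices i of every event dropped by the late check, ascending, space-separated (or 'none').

4

i=0 t=0 v=6: → [0,2); WM=−∞
i=1 t=4 v=5: → [4,6); WM=2
i=2 t=6 v=4: → [6,8); WM=2
i=3 t=0 v=2: → [0,2); WM=4
i=4 t=0 v=8: DROP (t<4-3); WM=4
i=5 t=7 v=3: → [6,9); WM=5
i=6 t=8 v=8: → [6,10); WM=5
i=7 t=6 v=5: → [6,10); WM=6
i=8 t=8 v=8: → [6,10); WM=6
i=9 t=7 v=7: → [6,10); WM=6
i=10 t=10 v=8: → [10,12); WM=6
i=11 t=9 v=1: → [6,12); WM=8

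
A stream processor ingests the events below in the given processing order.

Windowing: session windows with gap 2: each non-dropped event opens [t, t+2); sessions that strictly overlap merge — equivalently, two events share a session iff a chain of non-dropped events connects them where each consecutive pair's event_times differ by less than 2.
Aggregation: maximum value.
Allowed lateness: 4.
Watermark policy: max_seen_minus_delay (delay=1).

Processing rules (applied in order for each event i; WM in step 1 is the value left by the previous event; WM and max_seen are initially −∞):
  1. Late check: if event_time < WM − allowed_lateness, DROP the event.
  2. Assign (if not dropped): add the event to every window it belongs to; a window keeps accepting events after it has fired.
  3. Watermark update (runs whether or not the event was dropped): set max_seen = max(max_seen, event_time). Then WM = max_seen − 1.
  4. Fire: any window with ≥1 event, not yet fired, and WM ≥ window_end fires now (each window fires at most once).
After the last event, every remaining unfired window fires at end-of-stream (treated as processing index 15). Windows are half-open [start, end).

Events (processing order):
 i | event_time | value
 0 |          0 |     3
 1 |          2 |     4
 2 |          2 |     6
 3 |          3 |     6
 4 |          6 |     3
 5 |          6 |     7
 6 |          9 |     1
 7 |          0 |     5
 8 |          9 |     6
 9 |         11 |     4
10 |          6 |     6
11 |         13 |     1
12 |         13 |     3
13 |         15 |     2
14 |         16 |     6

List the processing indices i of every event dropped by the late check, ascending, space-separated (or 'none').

i=0 t=0 v=3: → [0,2); WM=-1
i=1 t=2 v=4: → [2,4); WM=1
i=2 t=2 v=6: → [2,4); WM=1
i=3 t=3 v=6: → [2,5); WM=2
i=4 t=6 v=3: → [6,8); WM=5
i=5 t=6 v=7: → [6,8); WM=5
i=6 t=9 v=1: → [9,11); WM=8
i=7 t=0 v=5: DROP (t<8-4); WM=8
i=8 t=9 v=6: → [9,11); WM=8
i=9 t=11 v=4: → [11,13); WM=10
i=10 t=6 v=6: → [6,8); WM=10
i=11 t=13 v=1: → [13,15); WM=12
i=12 t=13 v=3: → [13,15); WM=12
i=13 t=15 v=2: → [15,17); WM=14
i=14 t=16 v=6: → [15,18); WM=15

7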